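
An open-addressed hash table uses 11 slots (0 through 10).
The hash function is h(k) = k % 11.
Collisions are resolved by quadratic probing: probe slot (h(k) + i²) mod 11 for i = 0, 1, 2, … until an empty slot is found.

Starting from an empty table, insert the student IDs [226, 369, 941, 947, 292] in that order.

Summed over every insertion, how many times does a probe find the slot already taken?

226: h=6 -> slot 6
369: h=6, probe 6,7 -> slot 7
941: h=6, probe 6,7,10 -> slot 10
947: h=1 -> slot 1
292: h=6, probe 6,7,10,4 -> slot 4
Table: [., 947, ., ., 292, ., 226, 369, ., ., 941]

6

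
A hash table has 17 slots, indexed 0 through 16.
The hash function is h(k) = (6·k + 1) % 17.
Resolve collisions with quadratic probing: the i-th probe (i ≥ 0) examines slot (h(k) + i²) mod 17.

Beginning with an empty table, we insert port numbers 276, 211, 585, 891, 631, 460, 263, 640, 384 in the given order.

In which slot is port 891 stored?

13

Insert 276: h=8, slot 8 empty => index 8.
Insert 211: h=9, slot 9 empty => index 9.
Insert 585: h=9, slot 9 occupied => index 10.
Insert 891: h=9, slots 9,10 occupied => index 13.
Insert 631: h=13, slot 13 occupied => index 14.
Insert 460: h=7, slot 7 empty => index 7.
Insert 263: h=15, slot 15 empty => index 15.
Insert 640: h=16, slot 16 empty => index 16.
Insert 384: h=10, slot 10 occupied => index 11.
Table: [_, _, _, _, _, _, _, 460, 276, 211, 585, 384, _, 891, 631, 263, 640]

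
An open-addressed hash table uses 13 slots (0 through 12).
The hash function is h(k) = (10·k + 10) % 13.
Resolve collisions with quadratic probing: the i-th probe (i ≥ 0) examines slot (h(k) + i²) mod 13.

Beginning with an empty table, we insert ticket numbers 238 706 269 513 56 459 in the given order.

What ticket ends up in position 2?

56

238 hashes to 11; slot 11 is free → place at 11.
706 hashes to 11; 11 taken → place at 12.
269 hashes to 9; slot 9 is free → place at 9.
513 hashes to 5; slot 5 is free → place at 5.
56 hashes to 11; 11,12 taken → place at 2.
459 hashes to 11; 11,12,2 taken → place at 7.
Table: [—, —, 56, —, —, 513, —, 459, —, 269, —, 238, 706]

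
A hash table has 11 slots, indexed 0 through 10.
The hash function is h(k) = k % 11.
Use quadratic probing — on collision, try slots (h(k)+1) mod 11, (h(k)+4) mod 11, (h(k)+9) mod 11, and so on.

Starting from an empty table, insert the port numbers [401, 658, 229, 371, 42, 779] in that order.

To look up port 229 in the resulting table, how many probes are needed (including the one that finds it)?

2

401: h=5 -> slot 5
658: h=9 -> slot 9
229: h=9, probe 9,10 -> slot 10
371: h=8 -> slot 8
42: h=9, probe 9,10,2 -> slot 2
779: h=9, probe 9,10,2,7 -> slot 7
Table: [_, _, 42, _, _, 401, _, 779, 371, 658, 229]
Lookup 229: h=9, probe 9,10 → found at 10.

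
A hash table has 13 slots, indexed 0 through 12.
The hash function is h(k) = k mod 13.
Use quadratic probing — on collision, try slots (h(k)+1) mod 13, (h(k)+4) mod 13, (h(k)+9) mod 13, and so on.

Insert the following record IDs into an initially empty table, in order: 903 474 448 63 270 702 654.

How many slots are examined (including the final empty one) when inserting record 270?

Insert 903: h=6, slot 6 empty → index 6.
Insert 474: h=6, slot 6 occupied → index 7.
Insert 448: h=6, slots 6,7 occupied → index 10.
Insert 63: h=11, slot 11 empty → index 11.
Insert 270: h=10, slots 10,11 occupied → index 1.
Insert 702: h=0, slot 0 empty → index 0.
Insert 654: h=4, slot 4 empty → index 4.
Table: [702, 270, ∅, ∅, 654, ∅, 903, 474, ∅, ∅, 448, 63, ∅]

3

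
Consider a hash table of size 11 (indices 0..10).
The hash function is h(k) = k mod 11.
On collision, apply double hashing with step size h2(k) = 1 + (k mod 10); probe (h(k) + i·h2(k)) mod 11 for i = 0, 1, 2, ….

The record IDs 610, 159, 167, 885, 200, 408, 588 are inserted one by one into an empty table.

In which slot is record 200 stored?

3

610: h=5 => slot 5
159: h=5, h2=10, probe 5,4 => slot 4
167: h=2 => slot 2
885: h=5, h2=6, probe 5,0 => slot 0
200: h=2, h2=1, probe 2,3 => slot 3
408: h=1 => slot 1
588: h=5, h2=9, probe 5,3,1,10 => slot 10
Table: [885, 408, 167, 200, 159, 610, ., ., ., ., 588]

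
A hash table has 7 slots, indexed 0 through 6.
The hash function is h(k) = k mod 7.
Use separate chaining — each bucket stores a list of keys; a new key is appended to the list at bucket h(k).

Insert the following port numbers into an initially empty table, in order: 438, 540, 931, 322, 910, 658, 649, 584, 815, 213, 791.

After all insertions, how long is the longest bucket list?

Insert 438: h=4, bucket 4 empty -> new chain.
Insert 540: h=1, bucket 1 empty -> new chain.
Insert 931: h=0, bucket 0 empty -> new chain.
Insert 322: h=0, bucket 0 nonempty -> append to chain.
Insert 910: h=0, bucket 0 nonempty -> append to chain.
Insert 658: h=0, bucket 0 nonempty -> append to chain.
Insert 649: h=5, bucket 5 empty -> new chain.
Insert 584: h=3, bucket 3 empty -> new chain.
Insert 815: h=3, bucket 3 nonempty -> append to chain.
Insert 213: h=3, bucket 3 nonempty -> append to chain.
Insert 791: h=0, bucket 0 nonempty -> append to chain.
Final buckets:
0: 931 -> 322 -> 910 -> 658 -> 791
1: 540
2: —
3: 584 -> 815 -> 213
4: 438
5: 649
6: —

5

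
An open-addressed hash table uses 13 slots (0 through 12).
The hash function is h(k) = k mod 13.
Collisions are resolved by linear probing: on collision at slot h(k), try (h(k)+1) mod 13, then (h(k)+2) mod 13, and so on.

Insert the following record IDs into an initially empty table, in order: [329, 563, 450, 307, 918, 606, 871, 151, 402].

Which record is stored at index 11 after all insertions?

Insert 329: h=4, slot 4 empty -> index 4.
Insert 563: h=4, slot 4 occupied -> index 5.
Insert 450: h=8, slot 8 empty -> index 8.
Insert 307: h=8, slot 8 occupied -> index 9.
Insert 918: h=8, slots 8,9 occupied -> index 10.
Insert 606: h=8, slots 8,9,10 occupied -> index 11.
Insert 871: h=0, slot 0 empty -> index 0.
Insert 151: h=8, slots 8,9,10,11 occupied -> index 12.
Insert 402: h=12, slots 12,0 occupied -> index 1.
Table: [871, 402, -, -, 329, 563, -, -, 450, 307, 918, 606, 151]

606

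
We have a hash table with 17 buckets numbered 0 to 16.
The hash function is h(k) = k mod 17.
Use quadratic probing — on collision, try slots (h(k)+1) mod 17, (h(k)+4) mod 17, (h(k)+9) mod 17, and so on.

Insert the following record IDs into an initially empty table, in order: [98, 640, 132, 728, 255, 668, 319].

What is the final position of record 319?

98: h=13 → slot 13
640: h=11 → slot 11
132: h=13, probe 13,14 → slot 14
728: h=14, probe 14,15 → slot 15
255: h=0 → slot 0
668: h=5 → slot 5
319: h=13, probe 13,14,0,5,12 → slot 12
Table: [255, _, _, _, _, 668, _, _, _, _, _, 640, 319, 98, 132, 728, _]

12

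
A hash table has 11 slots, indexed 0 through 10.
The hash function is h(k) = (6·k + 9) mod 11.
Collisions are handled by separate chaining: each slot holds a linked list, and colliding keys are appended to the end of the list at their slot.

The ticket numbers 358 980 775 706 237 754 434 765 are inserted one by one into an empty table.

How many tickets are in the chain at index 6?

2

358 -> bucket 1
980 -> bucket 4
775 -> bucket 6
706 -> bucket 10
237 -> bucket 1 (collision)
754 -> bucket 1 (collision)
434 -> bucket 6 (collision)
765 -> bucket 1 (collision)
Final buckets:
0: .
1: 358 -> 237 -> 754 -> 765
2: .
3: .
4: 980
5: .
6: 775 -> 434
7: .
8: .
9: .
10: 706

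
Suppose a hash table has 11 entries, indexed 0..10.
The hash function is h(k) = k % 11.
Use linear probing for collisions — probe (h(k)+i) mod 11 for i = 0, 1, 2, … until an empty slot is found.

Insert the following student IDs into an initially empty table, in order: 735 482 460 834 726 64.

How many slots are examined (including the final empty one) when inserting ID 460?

Insert 735: h=9, slot 9 empty => index 9.
Insert 482: h=9, slot 9 occupied => index 10.
Insert 460: h=9, slots 9,10 occupied => index 0.
Insert 834: h=9, slots 9,10,0 occupied => index 1.
Insert 726: h=0, slots 0,1 occupied => index 2.
Insert 64: h=9, slots 9,10,0,1,2 occupied => index 3.
Table: [460, 834, 726, 64, _, _, _, _, _, 735, 482]

3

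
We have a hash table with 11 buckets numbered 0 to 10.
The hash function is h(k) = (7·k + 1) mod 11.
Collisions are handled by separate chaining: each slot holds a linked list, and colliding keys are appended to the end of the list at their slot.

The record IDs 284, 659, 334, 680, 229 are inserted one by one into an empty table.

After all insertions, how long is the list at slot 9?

3

284 -> bucket 9
659 -> bucket 5
334 -> bucket 7
680 -> bucket 9 (collision)
229 -> bucket 9 (collision)
Final buckets:
0: —
1: —
2: —
3: —
4: —
5: 659
6: —
7: 334
8: —
9: 284 -> 680 -> 229
10: —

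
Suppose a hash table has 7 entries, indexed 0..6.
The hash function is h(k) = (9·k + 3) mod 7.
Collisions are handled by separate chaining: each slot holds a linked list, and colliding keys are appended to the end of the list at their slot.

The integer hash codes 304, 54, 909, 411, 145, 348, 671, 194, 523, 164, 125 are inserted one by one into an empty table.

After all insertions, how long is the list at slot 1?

3

304 → bucket 2
54 → bucket 6
909 → bucket 1
411 → bucket 6 (collision)
145 → bucket 6 (collision)
348 → bucket 6 (collision)
671 → bucket 1 (collision)
194 → bucket 6 (collision)
523 → bucket 6 (collision)
164 → bucket 2 (collision)
125 → bucket 1 (collision)
Final buckets:
0: -
1: 909 -> 671 -> 125
2: 304 -> 164
3: -
4: -
5: -
6: 54 -> 411 -> 145 -> 348 -> 194 -> 523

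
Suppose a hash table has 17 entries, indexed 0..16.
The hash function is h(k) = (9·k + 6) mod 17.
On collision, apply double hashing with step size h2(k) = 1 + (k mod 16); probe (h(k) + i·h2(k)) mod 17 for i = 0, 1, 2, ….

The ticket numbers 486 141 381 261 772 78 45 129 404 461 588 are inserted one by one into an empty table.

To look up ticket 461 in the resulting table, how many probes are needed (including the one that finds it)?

4

486: h=11 → slot 11
141: h=0 → slot 0
381: h=1 → slot 1
261: h=9 → slot 9
772: h=1, h2=5, probe 1,6 → slot 6
78: h=11, h2=15, probe 11,9,7 → slot 7
45: h=3 → slot 3
129: h=11, h2=2, probe 11,13 → slot 13
404: h=4 → slot 4
461: h=7, h2=14, probe 7,4,1,15 → slot 15
588: h=11, h2=13, probe 11,7,3,16 → slot 16
Table: [141, 381, _, 45, 404, _, 772, 78, _, 261, _, 486, _, 129, _, 461, 588]
Lookup 461: h=7, h2=14, probe 7,4,1,15 → found at 15.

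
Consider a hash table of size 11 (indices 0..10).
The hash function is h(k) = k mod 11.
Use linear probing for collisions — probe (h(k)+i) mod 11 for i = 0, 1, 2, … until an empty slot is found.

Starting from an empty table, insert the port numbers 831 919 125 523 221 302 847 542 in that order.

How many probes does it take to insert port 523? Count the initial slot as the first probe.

831: h=6 → slot 6
919: h=6, probe 6,7 → slot 7
125: h=4 → slot 4
523: h=6, probe 6,7,8 → slot 8
221: h=1 → slot 1
302: h=5 → slot 5
847: h=0 → slot 0
542: h=3 → slot 3
Table: [847, 221, ∅, 542, 125, 302, 831, 919, 523, ∅, ∅]

3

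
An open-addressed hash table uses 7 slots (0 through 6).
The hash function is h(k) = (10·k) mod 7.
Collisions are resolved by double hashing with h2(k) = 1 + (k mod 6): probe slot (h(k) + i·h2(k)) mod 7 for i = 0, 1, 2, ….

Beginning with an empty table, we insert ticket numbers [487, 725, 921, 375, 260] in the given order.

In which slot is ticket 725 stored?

4

Insert 487: h=5, slot 5 empty → index 5.
Insert 725: h=5, h2=6, slot 5 occupied → index 4.
Insert 921: h=5, h2=4, slot 5 occupied → index 2.
Insert 375: h=5, h2=4, slots 5,2 occupied → index 6.
Insert 260: h=3, slot 3 empty → index 3.
Table: [∅, ∅, 921, 260, 725, 487, 375]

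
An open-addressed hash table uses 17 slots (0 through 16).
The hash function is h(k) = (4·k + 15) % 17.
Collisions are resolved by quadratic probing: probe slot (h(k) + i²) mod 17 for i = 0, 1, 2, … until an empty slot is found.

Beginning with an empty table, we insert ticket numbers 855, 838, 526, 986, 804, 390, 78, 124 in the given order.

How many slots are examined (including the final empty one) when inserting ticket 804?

855: h=1 → slot 1
838: h=1, probe 1,2 → slot 2
526: h=11 → slot 11
986: h=15 → slot 15
804: h=1, probe 1,2,5 → slot 5
390: h=11, probe 11,12 → slot 12
78: h=4 → slot 4
124: h=1, probe 1,2,5,10 → slot 10
Table: [-, 855, 838, -, 78, 804, -, -, -, -, 124, 526, 390, -, -, 986, -]

3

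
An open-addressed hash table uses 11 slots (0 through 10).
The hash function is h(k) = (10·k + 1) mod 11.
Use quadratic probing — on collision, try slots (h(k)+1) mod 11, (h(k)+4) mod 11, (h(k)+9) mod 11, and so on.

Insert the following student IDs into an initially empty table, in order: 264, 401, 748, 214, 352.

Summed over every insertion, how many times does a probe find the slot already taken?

4

264: h=1 -> slot 1
401: h=7 -> slot 7
748: h=1, probe 1,2 -> slot 2
214: h=7, probe 7,8 -> slot 8
352: h=1, probe 1,2,5 -> slot 5
Table: [., 264, 748, ., ., 352, ., 401, 214, ., .]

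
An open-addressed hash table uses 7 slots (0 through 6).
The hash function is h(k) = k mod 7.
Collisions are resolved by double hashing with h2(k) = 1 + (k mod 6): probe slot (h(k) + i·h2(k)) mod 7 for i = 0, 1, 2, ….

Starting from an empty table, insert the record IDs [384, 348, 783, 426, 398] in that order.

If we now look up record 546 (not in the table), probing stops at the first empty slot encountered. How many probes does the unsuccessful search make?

2

384: h=6 -> slot 6
348: h=5 -> slot 5
783: h=6, h2=4, probe 6,3 -> slot 3
426: h=6, h2=1, probe 6,0 -> slot 0
398: h=6, h2=3, probe 6,2 -> slot 2
Table: [426, ., 398, 783, ., 348, 384]
Lookup 546: h=0, h2=1, probe 0,1 → slot 1 empty, not found.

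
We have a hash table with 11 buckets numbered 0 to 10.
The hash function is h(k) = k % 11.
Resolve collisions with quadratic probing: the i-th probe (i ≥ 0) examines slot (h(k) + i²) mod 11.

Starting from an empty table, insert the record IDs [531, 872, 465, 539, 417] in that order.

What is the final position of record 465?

7

Insert 531: h=3, slot 3 empty => index 3.
Insert 872: h=3, slot 3 occupied => index 4.
Insert 465: h=3, slots 3,4 occupied => index 7.
Insert 539: h=0, slot 0 empty => index 0.
Insert 417: h=10, slot 10 empty => index 10.
Table: [539, ., ., 531, 872, ., ., 465, ., ., 417]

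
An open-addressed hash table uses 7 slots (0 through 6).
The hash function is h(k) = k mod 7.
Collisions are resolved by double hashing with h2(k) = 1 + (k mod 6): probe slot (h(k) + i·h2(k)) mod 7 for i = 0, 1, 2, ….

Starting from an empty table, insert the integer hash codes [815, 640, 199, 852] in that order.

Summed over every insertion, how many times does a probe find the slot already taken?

815: h=3 → slot 3
640: h=3, h2=5, probe 3,1 → slot 1
199: h=3, h2=2, probe 3,5 → slot 5
852: h=5, h2=1, probe 5,6 → slot 6
Table: [—, 640, —, 815, —, 199, 852]

3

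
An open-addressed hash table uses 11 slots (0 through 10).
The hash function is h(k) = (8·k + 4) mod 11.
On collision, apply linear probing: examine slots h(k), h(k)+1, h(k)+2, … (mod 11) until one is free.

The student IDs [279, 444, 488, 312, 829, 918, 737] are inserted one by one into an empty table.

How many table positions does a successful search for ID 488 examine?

3

Insert 279: h=3, slot 3 empty -> index 3.
Insert 444: h=3, slot 3 occupied -> index 4.
Insert 488: h=3, slots 3,4 occupied -> index 5.
Insert 312: h=3, slots 3,4,5 occupied -> index 6.
Insert 829: h=3, slots 3,4,5,6 occupied -> index 7.
Insert 918: h=0, slot 0 empty -> index 0.
Insert 737: h=4, slots 4,5,6,7 occupied -> index 8.
Table: [918, ., ., 279, 444, 488, 312, 829, 737, ., .]
Lookup 488: h=3, probe 3,4,5 → found at 5.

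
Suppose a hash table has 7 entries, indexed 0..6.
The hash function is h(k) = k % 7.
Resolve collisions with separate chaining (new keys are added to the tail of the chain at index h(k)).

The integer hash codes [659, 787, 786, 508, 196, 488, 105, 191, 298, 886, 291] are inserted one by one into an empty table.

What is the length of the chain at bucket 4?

4

659 → bucket 1
787 → bucket 3
786 → bucket 2
508 → bucket 4
196 → bucket 0
488 → bucket 5
105 → bucket 0 (collision)
191 → bucket 2 (collision)
298 → bucket 4 (collision)
886 → bucket 4 (collision)
291 → bucket 4 (collision)
Final buckets:
0: 196 -> 105
1: 659
2: 786 -> 191
3: 787
4: 508 -> 298 -> 886 -> 291
5: 488
6: .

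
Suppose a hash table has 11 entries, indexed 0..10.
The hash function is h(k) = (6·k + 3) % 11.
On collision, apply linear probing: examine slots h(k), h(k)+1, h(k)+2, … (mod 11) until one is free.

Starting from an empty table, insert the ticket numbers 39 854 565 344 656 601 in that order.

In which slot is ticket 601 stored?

3

39: h=6 => slot 6
854: h=1 => slot 1
565: h=5 => slot 5
344: h=10 => slot 10
656: h=1, probe 1,2 => slot 2
601: h=1, probe 1,2,3 => slot 3
Table: [_, 854, 656, 601, _, 565, 39, _, _, _, 344]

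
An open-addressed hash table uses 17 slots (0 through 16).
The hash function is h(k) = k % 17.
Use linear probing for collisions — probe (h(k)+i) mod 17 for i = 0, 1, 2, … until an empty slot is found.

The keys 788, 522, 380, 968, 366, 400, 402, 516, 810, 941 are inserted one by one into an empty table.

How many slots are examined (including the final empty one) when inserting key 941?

9

Insert 788: h=6, slot 6 empty -> index 6.
Insert 522: h=12, slot 12 empty -> index 12.
Insert 380: h=6, slot 6 occupied -> index 7.
Insert 968: h=16, slot 16 empty -> index 16.
Insert 366: h=9, slot 9 empty -> index 9.
Insert 400: h=9, slot 9 occupied -> index 10.
Insert 402: h=11, slot 11 empty -> index 11.
Insert 516: h=6, slots 6,7 occupied -> index 8.
Insert 810: h=11, slots 11,12 occupied -> index 13.
Insert 941: h=6, slots 6,7,8,9,10,11,12,13 occupied -> index 14.
Table: [-, -, -, -, -, -, 788, 380, 516, 366, 400, 402, 522, 810, 941, -, 968]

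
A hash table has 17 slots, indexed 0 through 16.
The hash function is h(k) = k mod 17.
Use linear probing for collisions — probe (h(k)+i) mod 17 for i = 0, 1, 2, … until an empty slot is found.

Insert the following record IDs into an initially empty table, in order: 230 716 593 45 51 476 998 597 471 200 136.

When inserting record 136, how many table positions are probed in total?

230: h=9 => slot 9
716: h=2 => slot 2
593: h=15 => slot 15
45: h=11 => slot 11
51: h=0 => slot 0
476: h=0, probe 0,1 => slot 1
998: h=12 => slot 12
597: h=2, probe 2,3 => slot 3
471: h=12, probe 12,13 => slot 13
200: h=13, probe 13,14 => slot 14
136: h=0, probe 0,1,2,3,4 => slot 4
Table: [51, 476, 716, 597, 136, -, -, -, -, 230, -, 45, 998, 471, 200, 593, -]

5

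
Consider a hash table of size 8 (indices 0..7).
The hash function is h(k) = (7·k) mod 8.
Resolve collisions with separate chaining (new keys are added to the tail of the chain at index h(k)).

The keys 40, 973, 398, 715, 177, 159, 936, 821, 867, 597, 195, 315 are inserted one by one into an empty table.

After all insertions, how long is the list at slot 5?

4

Insert 40: h=0, bucket 0 empty -> new chain.
Insert 973: h=3, bucket 3 empty -> new chain.
Insert 398: h=2, bucket 2 empty -> new chain.
Insert 715: h=5, bucket 5 empty -> new chain.
Insert 177: h=7, bucket 7 empty -> new chain.
Insert 159: h=1, bucket 1 empty -> new chain.
Insert 936: h=0, bucket 0 nonempty -> append to chain.
Insert 821: h=3, bucket 3 nonempty -> append to chain.
Insert 867: h=5, bucket 5 nonempty -> append to chain.
Insert 597: h=3, bucket 3 nonempty -> append to chain.
Insert 195: h=5, bucket 5 nonempty -> append to chain.
Insert 315: h=5, bucket 5 nonempty -> append to chain.
Final buckets:
0: 40 -> 936
1: 159
2: 398
3: 973 -> 821 -> 597
4: _
5: 715 -> 867 -> 195 -> 315
6: _
7: 177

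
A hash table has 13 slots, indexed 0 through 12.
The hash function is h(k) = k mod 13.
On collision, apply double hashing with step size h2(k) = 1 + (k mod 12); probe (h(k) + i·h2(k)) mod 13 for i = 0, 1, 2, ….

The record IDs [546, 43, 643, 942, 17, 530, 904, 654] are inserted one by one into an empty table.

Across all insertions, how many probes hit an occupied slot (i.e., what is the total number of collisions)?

7

Insert 546: h=0, slot 0 empty -> index 0.
Insert 43: h=4, slot 4 empty -> index 4.
Insert 643: h=6, slot 6 empty -> index 6.
Insert 942: h=6, h2=7, slots 6,0 occupied -> index 7.
Insert 17: h=4, h2=6, slot 4 occupied -> index 10.
Insert 530: h=10, h2=3, slots 10,0 occupied -> index 3.
Insert 904: h=7, h2=5, slot 7 occupied -> index 12.
Insert 654: h=4, h2=7, slot 4 occupied -> index 11.
Table: [546, ., ., 530, 43, ., 643, 942, ., ., 17, 654, 904]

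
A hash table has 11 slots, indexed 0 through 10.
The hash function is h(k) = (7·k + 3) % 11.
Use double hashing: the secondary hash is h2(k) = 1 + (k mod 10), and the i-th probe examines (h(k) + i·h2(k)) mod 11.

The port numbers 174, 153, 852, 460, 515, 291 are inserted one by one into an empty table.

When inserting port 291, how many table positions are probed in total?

3

174: h=0 -> slot 0
153: h=7 -> slot 7
852: h=5 -> slot 5
460: h=0, h2=1, probe 0,1 -> slot 1
515: h=0, h2=6, probe 0,6 -> slot 6
291: h=5, h2=2, probe 5,7,9 -> slot 9
Table: [174, 460, —, —, —, 852, 515, 153, —, 291, —]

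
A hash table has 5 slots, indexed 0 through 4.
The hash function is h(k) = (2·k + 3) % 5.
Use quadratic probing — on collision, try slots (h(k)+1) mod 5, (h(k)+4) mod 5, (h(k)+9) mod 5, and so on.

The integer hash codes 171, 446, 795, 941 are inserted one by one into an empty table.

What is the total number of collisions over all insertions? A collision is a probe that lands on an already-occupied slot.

171 hashes to 0; slot 0 is free → place at 0.
446 hashes to 0; 0 taken → place at 1.
795 hashes to 3; slot 3 is free → place at 3.
941 hashes to 0; 0,1 taken → place at 4.
Table: [171, 446, -, 795, 941]

3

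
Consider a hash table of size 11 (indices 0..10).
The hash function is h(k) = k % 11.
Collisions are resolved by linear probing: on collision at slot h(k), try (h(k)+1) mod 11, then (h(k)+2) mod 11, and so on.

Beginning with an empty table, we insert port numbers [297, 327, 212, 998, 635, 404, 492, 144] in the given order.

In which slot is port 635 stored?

10

297 hashes to 0; slot 0 is free => place at 0.
327 hashes to 8; slot 8 is free => place at 8.
212 hashes to 3; slot 3 is free => place at 3.
998 hashes to 8; 8 taken => place at 9.
635 hashes to 8; 8,9 taken => place at 10.
404 hashes to 8; 8,9,10,0 taken => place at 1.
492 hashes to 8; 8,9,10,0,1 taken => place at 2.
144 hashes to 1; 1,2,3 taken => place at 4.
Table: [297, 404, 492, 212, 144, ∅, ∅, ∅, 327, 998, 635]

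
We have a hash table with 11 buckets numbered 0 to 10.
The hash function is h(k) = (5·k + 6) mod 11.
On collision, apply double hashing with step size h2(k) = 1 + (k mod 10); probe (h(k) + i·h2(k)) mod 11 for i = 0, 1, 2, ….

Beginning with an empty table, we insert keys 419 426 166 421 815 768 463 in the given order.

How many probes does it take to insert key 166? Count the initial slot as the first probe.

419: h=0 => slot 0
426: h=2 => slot 2
166: h=0, h2=7, probe 0,7 => slot 7
421: h=10 => slot 10
815: h=0, h2=6, probe 0,6 => slot 6
768: h=7, h2=9, probe 7,5 => slot 5
463: h=0, h2=4, probe 0,4 => slot 4
Table: [419, _, 426, _, 463, 768, 815, 166, _, _, 421]

2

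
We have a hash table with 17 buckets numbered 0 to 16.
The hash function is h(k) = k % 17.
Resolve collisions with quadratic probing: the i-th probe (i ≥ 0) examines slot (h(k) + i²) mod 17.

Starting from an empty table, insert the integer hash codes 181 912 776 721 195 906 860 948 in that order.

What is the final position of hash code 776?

181: h=11 => slot 11
912: h=11, probe 11,12 => slot 12
776: h=11, probe 11,12,15 => slot 15
721: h=7 => slot 7
195: h=8 => slot 8
906: h=5 => slot 5
860: h=10 => slot 10
948: h=13 => slot 13
Table: [—, —, —, —, —, 906, —, 721, 195, —, 860, 181, 912, 948, —, 776, —]

15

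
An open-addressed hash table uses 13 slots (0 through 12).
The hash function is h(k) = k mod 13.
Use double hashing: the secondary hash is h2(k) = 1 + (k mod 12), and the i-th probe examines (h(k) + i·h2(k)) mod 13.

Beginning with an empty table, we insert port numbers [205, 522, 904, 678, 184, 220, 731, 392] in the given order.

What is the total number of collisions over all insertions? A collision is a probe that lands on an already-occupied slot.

205: h=10 -> slot 10
522: h=2 -> slot 2
904: h=7 -> slot 7
678: h=2, h2=7, probe 2,9 -> slot 9
184: h=2, h2=5, probe 2,7,12 -> slot 12
220: h=12, h2=5, probe 12,4 -> slot 4
731: h=3 -> slot 3
392: h=2, h2=9, probe 2,11 -> slot 11
Table: [∅, ∅, 522, 731, 220, ∅, ∅, 904, ∅, 678, 205, 392, 184]

5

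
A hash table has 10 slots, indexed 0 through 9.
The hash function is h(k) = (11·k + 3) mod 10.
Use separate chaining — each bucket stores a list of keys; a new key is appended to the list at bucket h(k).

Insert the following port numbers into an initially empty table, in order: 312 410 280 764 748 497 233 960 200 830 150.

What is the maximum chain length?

312 -> bucket 5
410 -> bucket 3
280 -> bucket 3 (collision)
764 -> bucket 7
748 -> bucket 1
497 -> bucket 0
233 -> bucket 6
960 -> bucket 3 (collision)
200 -> bucket 3 (collision)
830 -> bucket 3 (collision)
150 -> bucket 3 (collision)
Final buckets:
0: 497
1: 748
2: .
3: 410 -> 280 -> 960 -> 200 -> 830 -> 150
4: .
5: 312
6: 233
7: 764
8: .
9: .

6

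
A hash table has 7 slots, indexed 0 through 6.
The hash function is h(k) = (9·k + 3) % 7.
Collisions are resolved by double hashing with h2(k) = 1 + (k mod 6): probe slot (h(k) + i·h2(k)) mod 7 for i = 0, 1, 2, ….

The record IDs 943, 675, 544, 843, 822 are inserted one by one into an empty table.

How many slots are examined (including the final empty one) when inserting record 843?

943 hashes to 6; slot 6 is free → place at 6.
675 hashes to 2; slot 2 is free → place at 2.
544 hashes to 6, h2=5; 6 taken → place at 4.
843 hashes to 2, h2=4; 2,6 taken → place at 3.
822 hashes to 2, h2=1; 2,3,4 taken → place at 5.
Table: [—, —, 675, 843, 544, 822, 943]

3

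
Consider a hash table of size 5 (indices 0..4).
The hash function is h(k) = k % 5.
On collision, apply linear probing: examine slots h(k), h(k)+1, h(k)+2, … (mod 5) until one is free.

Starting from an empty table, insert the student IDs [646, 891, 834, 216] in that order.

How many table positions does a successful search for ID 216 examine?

3

Insert 646: h=1, slot 1 empty → index 1.
Insert 891: h=1, slot 1 occupied → index 2.
Insert 834: h=4, slot 4 empty → index 4.
Insert 216: h=1, slots 1,2 occupied → index 3.
Table: [_, 646, 891, 216, 834]
Lookup 216: h=1, probe 1,2,3 → found at 3.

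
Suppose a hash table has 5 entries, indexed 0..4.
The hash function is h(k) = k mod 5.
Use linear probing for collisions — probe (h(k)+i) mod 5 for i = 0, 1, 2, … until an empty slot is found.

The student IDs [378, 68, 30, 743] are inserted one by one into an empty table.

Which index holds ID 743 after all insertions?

Insert 378: h=3, slot 3 empty => index 3.
Insert 68: h=3, slot 3 occupied => index 4.
Insert 30: h=0, slot 0 empty => index 0.
Insert 743: h=3, slots 3,4,0 occupied => index 1.
Table: [30, 743, —, 378, 68]

1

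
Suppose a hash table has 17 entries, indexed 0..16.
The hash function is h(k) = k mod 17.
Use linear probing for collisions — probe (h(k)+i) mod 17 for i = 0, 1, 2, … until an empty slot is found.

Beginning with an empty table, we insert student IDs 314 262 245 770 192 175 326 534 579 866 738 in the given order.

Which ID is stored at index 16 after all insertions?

866

314: h=8 → slot 8
262: h=7 → slot 7
245: h=7, probe 7,8,9 → slot 9
770: h=5 → slot 5
192: h=5, probe 5,6 → slot 6
175: h=5, probe 5,6,7,8,9,10 → slot 10
326: h=3 → slot 3
534: h=7, probe 7,8,9,10,11 → slot 11
579: h=1 → slot 1
866: h=16 → slot 16
738: h=7, probe 7,8,9,10,11,12 → slot 12
Table: [., 579, ., 326, ., 770, 192, 262, 314, 245, 175, 534, 738, ., ., ., 866]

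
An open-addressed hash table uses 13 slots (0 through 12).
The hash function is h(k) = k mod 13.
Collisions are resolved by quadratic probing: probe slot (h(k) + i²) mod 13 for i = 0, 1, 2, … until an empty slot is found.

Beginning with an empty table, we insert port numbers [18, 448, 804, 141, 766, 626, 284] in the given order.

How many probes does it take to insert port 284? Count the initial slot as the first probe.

4

18: h=5 => slot 5
448: h=6 => slot 6
804: h=11 => slot 11
141: h=11, probe 11,12 => slot 12
766: h=12, probe 12,0 => slot 0
626: h=2 => slot 2
284: h=11, probe 11,12,2,7 => slot 7
Table: [766, —, 626, —, —, 18, 448, 284, —, —, —, 804, 141]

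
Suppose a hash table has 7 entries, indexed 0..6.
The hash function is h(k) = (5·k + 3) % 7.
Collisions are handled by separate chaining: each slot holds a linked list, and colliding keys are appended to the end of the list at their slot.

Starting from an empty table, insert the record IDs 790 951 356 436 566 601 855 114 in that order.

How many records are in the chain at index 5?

5

790 → bucket 5
951 → bucket 5 (collision)
356 → bucket 5 (collision)
436 → bucket 6
566 → bucket 5 (collision)
601 → bucket 5 (collision)
855 → bucket 1
114 → bucket 6 (collision)
Final buckets:
0: ∅
1: 855
2: ∅
3: ∅
4: ∅
5: 790 -> 951 -> 356 -> 566 -> 601
6: 436 -> 114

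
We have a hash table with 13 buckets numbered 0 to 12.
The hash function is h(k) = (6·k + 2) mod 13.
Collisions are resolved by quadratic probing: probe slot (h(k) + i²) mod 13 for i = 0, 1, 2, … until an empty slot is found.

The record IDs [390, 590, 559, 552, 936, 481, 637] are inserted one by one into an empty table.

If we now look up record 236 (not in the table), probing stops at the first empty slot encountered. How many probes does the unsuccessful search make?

4

390 hashes to 2; slot 2 is free → place at 2.
590 hashes to 6; slot 6 is free → place at 6.
559 hashes to 2; 2 taken → place at 3.
552 hashes to 12; slot 12 is free → place at 12.
936 hashes to 2; 2,3,6 taken → place at 11.
481 hashes to 2; 2,3,6,11 taken → place at 5.
637 hashes to 2; 2,3,6,11,5 taken → place at 1.
Table: [∅, 637, 390, 559, ∅, 481, 590, ∅, ∅, ∅, ∅, 936, 552]
Lookup 236: h=1, probe 1,2,5,10 → slot 10 empty, not found.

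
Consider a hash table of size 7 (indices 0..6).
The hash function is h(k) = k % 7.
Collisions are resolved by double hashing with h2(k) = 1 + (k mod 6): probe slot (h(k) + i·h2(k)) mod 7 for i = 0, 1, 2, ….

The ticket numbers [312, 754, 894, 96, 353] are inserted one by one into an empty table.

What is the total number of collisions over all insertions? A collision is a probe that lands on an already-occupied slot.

3

Insert 312: h=4, slot 4 empty -> index 4.
Insert 754: h=5, slot 5 empty -> index 5.
Insert 894: h=5, h2=1, slot 5 occupied -> index 6.
Insert 96: h=5, h2=1, slots 5,6 occupied -> index 0.
Insert 353: h=3, slot 3 empty -> index 3.
Table: [96, -, -, 353, 312, 754, 894]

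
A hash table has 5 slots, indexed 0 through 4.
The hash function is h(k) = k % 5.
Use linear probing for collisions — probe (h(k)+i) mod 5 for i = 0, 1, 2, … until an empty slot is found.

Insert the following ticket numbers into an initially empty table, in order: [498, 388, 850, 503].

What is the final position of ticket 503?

1

Insert 498: h=3, slot 3 empty → index 3.
Insert 388: h=3, slot 3 occupied → index 4.
Insert 850: h=0, slot 0 empty → index 0.
Insert 503: h=3, slots 3,4,0 occupied → index 1.
Table: [850, 503, ∅, 498, 388]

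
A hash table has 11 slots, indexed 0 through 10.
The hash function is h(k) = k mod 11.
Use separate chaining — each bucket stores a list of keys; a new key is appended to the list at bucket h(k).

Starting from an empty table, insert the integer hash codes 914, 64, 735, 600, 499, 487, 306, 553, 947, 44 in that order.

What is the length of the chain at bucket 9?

914 -> bucket 1
64 -> bucket 9
735 -> bucket 9 (collision)
600 -> bucket 6
499 -> bucket 4
487 -> bucket 3
306 -> bucket 9 (collision)
553 -> bucket 3 (collision)
947 -> bucket 1 (collision)
44 -> bucket 0
Final buckets:
0: 44
1: 914 -> 947
2: —
3: 487 -> 553
4: 499
5: —
6: 600
7: —
8: —
9: 64 -> 735 -> 306
10: —

3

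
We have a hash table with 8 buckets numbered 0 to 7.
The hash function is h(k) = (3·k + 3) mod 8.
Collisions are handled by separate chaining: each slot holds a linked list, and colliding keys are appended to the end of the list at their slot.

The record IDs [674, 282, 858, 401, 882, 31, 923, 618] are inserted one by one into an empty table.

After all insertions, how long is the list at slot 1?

674 → bucket 1
282 → bucket 1 (collision)
858 → bucket 1 (collision)
401 → bucket 6
882 → bucket 1 (collision)
31 → bucket 0
923 → bucket 4
618 → bucket 1 (collision)
Final buckets:
0: 31
1: 674 -> 282 -> 858 -> 882 -> 618
2: .
3: .
4: 923
5: .
6: 401
7: .

5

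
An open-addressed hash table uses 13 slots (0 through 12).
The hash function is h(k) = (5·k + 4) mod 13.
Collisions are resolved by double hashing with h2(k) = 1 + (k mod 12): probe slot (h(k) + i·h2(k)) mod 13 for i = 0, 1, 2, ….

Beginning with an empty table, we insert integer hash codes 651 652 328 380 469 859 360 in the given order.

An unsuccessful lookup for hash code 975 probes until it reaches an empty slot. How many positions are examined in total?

Insert 651: h=9, slot 9 empty → index 9.
Insert 652: h=1, slot 1 empty → index 1.
Insert 328: h=6, slot 6 empty → index 6.
Insert 380: h=6, h2=9, slot 6 occupied → index 2.
Insert 469: h=9, h2=2, slot 9 occupied → index 11.
Insert 859: h=9, h2=8, slot 9 occupied → index 4.
Insert 360: h=10, slot 10 empty → index 10.
Table: [_, 652, 380, _, 859, _, 328, _, _, 651, 360, 469, _]
Lookup 975: h=4, h2=4, probe 4,8 → slot 8 empty, not found.

2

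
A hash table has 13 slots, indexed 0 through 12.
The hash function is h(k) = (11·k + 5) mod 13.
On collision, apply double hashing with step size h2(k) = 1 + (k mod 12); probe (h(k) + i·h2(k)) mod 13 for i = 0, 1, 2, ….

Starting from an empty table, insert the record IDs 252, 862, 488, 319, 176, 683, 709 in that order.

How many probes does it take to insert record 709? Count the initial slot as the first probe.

2

Insert 252: h=8, slot 8 empty => index 8.
Insert 862: h=10, slot 10 empty => index 10.
Insert 488: h=4, slot 4 empty => index 4.
Insert 319: h=4, h2=8, slot 4 occupied => index 12.
Insert 176: h=4, h2=9, slot 4 occupied => index 0.
Insert 683: h=4, h2=12, slot 4 occupied => index 3.
Insert 709: h=4, h2=2, slot 4 occupied => index 6.
Table: [176, —, —, 683, 488, —, 709, —, 252, —, 862, —, 319]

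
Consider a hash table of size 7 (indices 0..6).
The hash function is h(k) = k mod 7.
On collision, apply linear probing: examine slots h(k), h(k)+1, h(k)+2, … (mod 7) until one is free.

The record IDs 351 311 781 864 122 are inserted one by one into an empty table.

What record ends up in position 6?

122

Insert 351: h=1, slot 1 empty → index 1.
Insert 311: h=3, slot 3 empty → index 3.
Insert 781: h=4, slot 4 empty → index 4.
Insert 864: h=3, slots 3,4 occupied → index 5.
Insert 122: h=3, slots 3,4,5 occupied → index 6.
Table: [., 351, ., 311, 781, 864, 122]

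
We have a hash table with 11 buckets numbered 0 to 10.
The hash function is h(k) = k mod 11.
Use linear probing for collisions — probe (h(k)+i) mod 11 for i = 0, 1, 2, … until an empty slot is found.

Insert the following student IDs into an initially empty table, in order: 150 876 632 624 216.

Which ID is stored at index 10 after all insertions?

150: h=7 → slot 7
876: h=7, probe 7,8 → slot 8
632: h=5 → slot 5
624: h=8, probe 8,9 → slot 9
216: h=7, probe 7,8,9,10 → slot 10
Table: [_, _, _, _, _, 632, _, 150, 876, 624, 216]

216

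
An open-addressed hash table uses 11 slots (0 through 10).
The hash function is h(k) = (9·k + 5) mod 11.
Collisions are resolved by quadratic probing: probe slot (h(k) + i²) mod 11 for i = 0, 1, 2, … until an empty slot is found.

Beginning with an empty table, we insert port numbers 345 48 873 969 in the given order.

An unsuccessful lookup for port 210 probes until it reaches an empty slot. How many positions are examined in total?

Insert 345: h=8, slot 8 empty => index 8.
Insert 48: h=8, slot 8 occupied => index 9.
Insert 873: h=8, slots 8,9 occupied => index 1.
Insert 969: h=3, slot 3 empty => index 3.
Table: [∅, 873, ∅, 969, ∅, ∅, ∅, ∅, 345, 48, ∅]
Lookup 210: h=3, probe 3,4 → slot 4 empty, not found.

2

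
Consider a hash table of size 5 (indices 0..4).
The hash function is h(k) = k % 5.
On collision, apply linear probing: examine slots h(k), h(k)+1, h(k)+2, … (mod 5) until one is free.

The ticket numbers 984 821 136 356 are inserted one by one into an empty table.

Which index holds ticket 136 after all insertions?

2

Insert 984: h=4, slot 4 empty => index 4.
Insert 821: h=1, slot 1 empty => index 1.
Insert 136: h=1, slot 1 occupied => index 2.
Insert 356: h=1, slots 1,2 occupied => index 3.
Table: [., 821, 136, 356, 984]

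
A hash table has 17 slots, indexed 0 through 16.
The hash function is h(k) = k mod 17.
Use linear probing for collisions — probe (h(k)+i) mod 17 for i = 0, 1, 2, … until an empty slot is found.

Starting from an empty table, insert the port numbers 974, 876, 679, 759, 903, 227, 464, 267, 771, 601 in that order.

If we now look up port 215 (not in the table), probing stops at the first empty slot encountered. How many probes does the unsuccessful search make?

Insert 974: h=5, slot 5 empty -> index 5.
Insert 876: h=9, slot 9 empty -> index 9.
Insert 679: h=16, slot 16 empty -> index 16.
Insert 759: h=11, slot 11 empty -> index 11.
Insert 903: h=2, slot 2 empty -> index 2.
Insert 227: h=6, slot 6 empty -> index 6.
Insert 464: h=5, slots 5,6 occupied -> index 7.
Insert 267: h=12, slot 12 empty -> index 12.
Insert 771: h=6, slots 6,7 occupied -> index 8.
Insert 601: h=6, slots 6,7,8,9 occupied -> index 10.
Table: [_, _, 903, _, _, 974, 227, 464, 771, 876, 601, 759, 267, _, _, _, 679]
Lookup 215: h=11, probe 11,12,13 → slot 13 empty, not found.

3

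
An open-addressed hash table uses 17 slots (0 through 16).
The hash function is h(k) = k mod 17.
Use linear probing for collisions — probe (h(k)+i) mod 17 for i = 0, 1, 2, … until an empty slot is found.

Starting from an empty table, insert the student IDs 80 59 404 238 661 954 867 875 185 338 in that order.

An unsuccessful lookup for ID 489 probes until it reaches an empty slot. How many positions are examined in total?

80: h=12 => slot 12
59: h=8 => slot 8
404: h=13 => slot 13
238: h=0 => slot 0
661: h=15 => slot 15
954: h=2 => slot 2
867: h=0, probe 0,1 => slot 1
875: h=8, probe 8,9 => slot 9
185: h=15, probe 15,16 => slot 16
338: h=15, probe 15,16,0,1,2,3 => slot 3
Table: [238, 867, 954, 338, _, _, _, _, 59, 875, _, _, 80, 404, _, 661, 185]
Lookup 489: h=13, probe 13,14 → slot 14 empty, not found.

2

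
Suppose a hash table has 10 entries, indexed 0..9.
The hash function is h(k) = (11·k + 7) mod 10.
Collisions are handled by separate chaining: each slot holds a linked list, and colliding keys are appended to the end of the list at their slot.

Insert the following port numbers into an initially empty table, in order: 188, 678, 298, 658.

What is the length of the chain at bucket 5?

188 → bucket 5
678 → bucket 5 (collision)
298 → bucket 5 (collision)
658 → bucket 5 (collision)
Final buckets:
0: .
1: .
2: .
3: .
4: .
5: 188 -> 678 -> 298 -> 658
6: .
7: .
8: .
9: .

4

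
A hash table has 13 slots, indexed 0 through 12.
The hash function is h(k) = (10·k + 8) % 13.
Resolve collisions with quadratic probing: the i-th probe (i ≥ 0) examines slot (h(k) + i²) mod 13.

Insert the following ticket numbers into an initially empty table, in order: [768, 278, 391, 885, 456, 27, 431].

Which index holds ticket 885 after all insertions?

768: h=5 -> slot 5
278: h=6 -> slot 6
391: h=5, probe 5,6,9 -> slot 9
885: h=5, probe 5,6,9,1 -> slot 1
456: h=5, probe 5,6,9,1,8 -> slot 8
27: h=5, probe 5,6,9,1,8,4 -> slot 4
431: h=2 -> slot 2
Table: [∅, 885, 431, ∅, 27, 768, 278, ∅, 456, 391, ∅, ∅, ∅]

1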